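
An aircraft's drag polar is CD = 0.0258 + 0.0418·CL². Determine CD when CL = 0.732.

CD = 0.0258 + 0.0418 × 0.732² = 0.0258 + 0.0224 = 0.0482

CD = 0.0482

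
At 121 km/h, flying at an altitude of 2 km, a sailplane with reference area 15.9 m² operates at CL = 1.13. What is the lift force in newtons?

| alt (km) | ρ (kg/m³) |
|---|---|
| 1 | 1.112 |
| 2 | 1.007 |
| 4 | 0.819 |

At 2 km, from the table: ρ = 1.007 kg/m³.
Convert speed: v = 121 km/h ÷ 3.6 = 33.61 m/s.
L = ½ρv²S·CL = ½ × 1.007 × 33.61² × 15.9 × 1.13 = 10200 N ≈ 10.2 kN

L = 10200 N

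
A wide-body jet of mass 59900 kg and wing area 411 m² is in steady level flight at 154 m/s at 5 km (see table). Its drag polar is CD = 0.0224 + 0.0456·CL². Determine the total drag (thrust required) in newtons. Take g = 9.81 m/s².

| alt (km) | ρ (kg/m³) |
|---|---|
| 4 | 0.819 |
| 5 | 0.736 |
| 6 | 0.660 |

At 5 km, from the table: ρ = 0.736 kg/m³.
Weight W = mg = 59900 × 9.81 = 5.8762×10^5 N; in level flight L = W.
q = ½ρv² = ½ × 0.736 × 154² = 8727 Pa.
CL = W/(q·S) = 5.8762×10^5 / (8727 × 411) = 0.1638.
CD = 0.0224 + 0.0456 × 0.1638² = 0.02362.
D = q·S·CD = 8727 × 411 × 0.02362 = 84740 N

D = 84700 N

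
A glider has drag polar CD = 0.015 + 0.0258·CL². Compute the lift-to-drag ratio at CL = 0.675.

CD = 0.015 + 0.0258 × 0.675² = 0.02676
L/D = CL/CD = 0.675 / 0.02676 = 25.2

L/D = 25.2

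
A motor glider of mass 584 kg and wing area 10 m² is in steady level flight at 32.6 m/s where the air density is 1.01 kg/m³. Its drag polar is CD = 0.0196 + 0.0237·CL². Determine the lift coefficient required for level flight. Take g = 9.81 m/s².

CL = 1.07

Level flight ⇒ L = W = m·g = 584 × 9.81 = 5729 N.
Dynamic pressure q = 0.5 × 1.01 × 32.6² = 536.7 Pa.
CL = 2W/(ρv²S) = 2×5729/(1.01×32.6²×10) = 1.067.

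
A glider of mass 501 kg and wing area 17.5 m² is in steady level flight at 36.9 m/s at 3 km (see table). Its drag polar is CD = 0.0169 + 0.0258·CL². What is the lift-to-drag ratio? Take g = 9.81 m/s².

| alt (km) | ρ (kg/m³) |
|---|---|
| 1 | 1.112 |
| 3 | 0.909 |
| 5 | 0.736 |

At 3 km, from the table: ρ = 0.909 kg/m³.
Level flight ⇒ L = W = m·g = 501 × 9.81 = 4914.8 N.
q = ½ρv² = ½ × 0.909 × 36.9² = 618.9 Pa.
CL = W/(q·S) = 4914.8 / (618.9 × 17.5) = 0.4538.
CD = 0.0169 + 0.0258 × 0.4538² = 0.02221.
L/D = CL/CD = 0.4538 / 0.02221 = 20.4

L/D = 20.4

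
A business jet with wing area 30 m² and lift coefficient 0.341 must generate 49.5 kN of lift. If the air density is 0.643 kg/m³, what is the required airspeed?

L = ½ρv²S·CL ⇒ v = √(2L/(ρ·S·CL))
v = √(2 × 49500 / (0.643 × 30 × 0.341)) = √15050 = 123 m/s

v = 123 m/s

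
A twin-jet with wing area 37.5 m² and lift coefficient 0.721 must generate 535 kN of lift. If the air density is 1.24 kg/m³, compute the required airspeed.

v = 179 m/s

L = ½ρv²S·CL ⇒ v = √(2L/(ρ·S·CL))
v = √(2 × 5.35×10^5 / (1.24 × 37.5 × 0.721)) = √31920 = 179 m/s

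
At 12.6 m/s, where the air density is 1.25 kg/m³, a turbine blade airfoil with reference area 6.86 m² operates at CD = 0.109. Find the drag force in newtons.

D = 74.2 N

D = ½ρv²S·CD = ½ × 1.25 × 12.6² × 6.86 × 0.109 = 74.2 N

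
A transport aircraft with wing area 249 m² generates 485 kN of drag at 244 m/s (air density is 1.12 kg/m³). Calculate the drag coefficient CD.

CD = 0.0584

From D = ½ρv²S·CD, rearranging gives CD = 2D/(ρv²S).
CD = 2 × 4.85×10^5 / (1.12 × 244² × 249) = 0.0584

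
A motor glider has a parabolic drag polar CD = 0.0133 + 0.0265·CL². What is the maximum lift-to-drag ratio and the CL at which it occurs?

(L/D)max = 26.6, at CL = 0.708

For CD = CD0 + K·CL², (L/D)max occurs at CL* = √(CD0/K) and equals 1/(2√(K·CD0)).
(L/D)max = 1/(2√(0.0265 × 0.0133)) = 1/(2 × 0.01877) = 26.6
CL* = √(0.0133/0.0265) = 0.708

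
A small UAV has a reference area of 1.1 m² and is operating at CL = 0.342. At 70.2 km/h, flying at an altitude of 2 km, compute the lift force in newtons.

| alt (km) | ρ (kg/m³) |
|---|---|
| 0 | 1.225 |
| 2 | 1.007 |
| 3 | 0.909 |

L = 72 N

At 2 km, from the table: ρ = 1.007 kg/m³.
Convert speed: v = 70.2 km/h ÷ 3.6 = 19.5 m/s.
L = ½ρv²S·CL = ½ × 1.007 × 19.5² × 1.1 × 0.342 = 72 N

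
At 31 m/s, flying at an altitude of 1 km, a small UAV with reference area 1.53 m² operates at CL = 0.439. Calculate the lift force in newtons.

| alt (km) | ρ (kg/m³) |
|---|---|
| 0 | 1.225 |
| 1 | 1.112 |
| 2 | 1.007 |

L = 359 N

At 1 km, from the table: ρ = 1.112 kg/m³.
L = ½ρv²S·CL = ½ × 1.112 × 31² × 1.53 × 0.439 = 359 N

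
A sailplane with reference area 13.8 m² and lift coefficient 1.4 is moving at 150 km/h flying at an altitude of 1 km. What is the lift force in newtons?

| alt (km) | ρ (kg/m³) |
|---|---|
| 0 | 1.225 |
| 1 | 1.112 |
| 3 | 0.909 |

L = 18600 N

At 1 km, from the table: ρ = 1.112 kg/m³.
Convert speed: v = 150 km/h ÷ 3.6 = 41.67 m/s.
L = ½ρv²S·CL = ½ × 1.112 × 41.67² × 13.8 × 1.4 = 18600 N ≈ 18.6 kN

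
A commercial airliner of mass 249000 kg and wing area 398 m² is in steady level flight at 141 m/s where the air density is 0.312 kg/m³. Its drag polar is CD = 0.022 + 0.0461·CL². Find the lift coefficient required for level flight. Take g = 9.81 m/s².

CL = 1.98

Level flight ⇒ L = W = m·g = 249000 × 9.81 = 2.4427×10^6 N.
q = ½ρv² = ½ × 0.312 × 141² = 3101 Pa.
CL = W/(q·S) = 2.4427×10^6 / (3101 × 398) = 1.979.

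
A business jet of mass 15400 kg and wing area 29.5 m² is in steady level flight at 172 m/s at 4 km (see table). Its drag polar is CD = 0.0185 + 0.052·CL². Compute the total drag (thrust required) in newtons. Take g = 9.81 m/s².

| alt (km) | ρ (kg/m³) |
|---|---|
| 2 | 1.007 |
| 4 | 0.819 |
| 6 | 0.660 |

D = 9930 N

At 4 km, from the table: ρ = 0.819 kg/m³.
In steady level flight, lift balances weight: W = mg = 15400 × 9.81 = 1.5107×10^5 N.
q = ½ρv² = ½ × 0.819 × 172² = 12110 Pa.
Required CL = L/(qS) = 1.5107×10^5/(12110·29.5) = 0.4227.
CD = 0.0185 + 0.052 × 0.4227² = 0.02779.
D = q·S·CD = 12110 × 29.5 × 0.02779 = 9932 N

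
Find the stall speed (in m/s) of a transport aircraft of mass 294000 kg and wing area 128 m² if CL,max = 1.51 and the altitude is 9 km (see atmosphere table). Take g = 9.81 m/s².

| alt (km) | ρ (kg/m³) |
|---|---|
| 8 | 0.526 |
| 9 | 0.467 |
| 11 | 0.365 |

V_stall = 253 m/s

At 9 km, from the table: ρ = 0.467 kg/m³.
At stall, lift equals weight: L = W = m·g = 294000 × 9.81 = 2.884×10^6 N.
V_stall = √(2W/(ρ·S·CL,max)) = √(2 × 2.884×10^6 / (0.467 × 128 × 1.51))
V_stall = √63910 = 253 m/s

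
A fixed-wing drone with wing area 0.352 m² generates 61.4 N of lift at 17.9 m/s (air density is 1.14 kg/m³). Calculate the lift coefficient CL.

From L = ½ρv²S·CL, rearranging gives CL = 2L/(ρv²S).
CL = 2 × 61.4 / (1.14 × 17.9² × 0.352) = 0.955

CL = 0.955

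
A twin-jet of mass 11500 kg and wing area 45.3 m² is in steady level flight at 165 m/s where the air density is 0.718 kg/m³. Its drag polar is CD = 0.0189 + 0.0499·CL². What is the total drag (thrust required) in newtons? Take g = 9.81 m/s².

D = 9800 N

Weight W = mg = 11500 × 9.81 = 1.1282×10^5 N; in level flight L = W.
q = ½ρv² = ½ × 0.718 × 165² = 9774 Pa.
CL = 2W/(ρv²S) = 2×1.1282×10^5/(0.718×165²×45.3) = 0.2548.
CD = 0.0189 + 0.0499 × 0.2548² = 0.02214.
D = q·S·CD = 9774 × 45.3 × 0.02214 = 9802 N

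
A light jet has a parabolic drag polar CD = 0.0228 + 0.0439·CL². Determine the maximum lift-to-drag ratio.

For CD = CD0 + K·CL², (L/D)max occurs at CL* = √(CD0/K) and equals 1/(2√(K·CD0)).
(L/D)max = 1/(2√(0.0439 × 0.0228)) = 1/(2 × 0.03164) = 15.8

(L/D)max = 15.8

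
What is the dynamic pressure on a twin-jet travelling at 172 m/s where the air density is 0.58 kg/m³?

q = 8580 Pa

q = ½ρv² = ½ × 0.58 × 172² = 8580 Pa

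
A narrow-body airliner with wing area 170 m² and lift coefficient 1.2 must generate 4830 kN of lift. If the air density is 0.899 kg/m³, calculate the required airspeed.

v = 230 m/s

L = ½ρv²S·CL ⇒ v = √(2L/(ρ·S·CL))
v = √(2 × 4.83×10^6 / (0.899 × 170 × 1.2)) = √52670 = 230 m/s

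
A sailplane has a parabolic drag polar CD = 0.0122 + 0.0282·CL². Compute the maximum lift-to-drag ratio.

For CD = CD0 + K·CL², (L/D)max occurs at CL* = √(CD0/K) and equals 1/(2√(K·CD0)).
(L/D)max = 1/(2√(0.0282 × 0.0122)) = 1/(2 × 0.01855) = 27

(L/D)max = 27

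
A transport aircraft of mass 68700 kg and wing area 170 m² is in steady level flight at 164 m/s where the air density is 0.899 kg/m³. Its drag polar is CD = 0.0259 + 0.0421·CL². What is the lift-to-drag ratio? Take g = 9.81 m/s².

L/D = 10.8

Weight W = mg = 68700 × 9.81 = 6.7395×10^5 N; in level flight L = W.
q = ½ρv² = ½ × 0.899 × 164² = 12090 Pa.
Required CL = L/(qS) = 6.7395×10^5/(12090·170) = 0.3279.
CD = 0.0259 + 0.0421 × 0.3279² = 0.03043.
L/D = CL/CD = 0.3279 / 0.03043 = 10.8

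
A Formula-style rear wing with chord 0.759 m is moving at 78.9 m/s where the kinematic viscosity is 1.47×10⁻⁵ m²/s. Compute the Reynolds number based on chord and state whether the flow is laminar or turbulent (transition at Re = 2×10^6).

Re = 4.07×10^6 (turbulent)

Re = v·c/ν = 78.9 × 0.759 / (1.47×10⁻⁵) = 4.07×10^6
Since 4.07×10^6 > 2×10^6, the flow is turbulent.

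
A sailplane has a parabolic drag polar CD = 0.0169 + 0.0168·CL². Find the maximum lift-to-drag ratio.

(L/D)max = 29.7

For CD = CD0 + K·CL², (L/D)max occurs at CL* = √(CD0/K) and equals 1/(2√(K·CD0)).
(L/D)max = 1/(2√(0.0168 × 0.0169)) = 1/(2 × 0.01685) = 29.7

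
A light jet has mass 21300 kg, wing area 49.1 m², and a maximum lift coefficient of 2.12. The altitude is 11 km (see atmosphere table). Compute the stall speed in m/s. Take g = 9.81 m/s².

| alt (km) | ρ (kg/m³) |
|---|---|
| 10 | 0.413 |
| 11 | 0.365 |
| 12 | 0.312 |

V_stall = 105 m/s

At 11 km, from the table: ρ = 0.365 kg/m³.
Weight W = mg = 21300 × 9.81 = 2.09×10^5 N.
V_stall = √(2W/(ρ·S·CL,max)) = √(2 × 2.09×10^5 / (0.365 × 49.1 × 2.12))
V_stall = √11000 = 105 m/s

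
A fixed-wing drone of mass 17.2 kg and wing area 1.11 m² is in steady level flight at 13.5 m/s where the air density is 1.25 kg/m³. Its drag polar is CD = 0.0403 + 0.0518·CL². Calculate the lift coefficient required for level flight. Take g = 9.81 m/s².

Weight W = mg = 17.2 × 9.81 = 168.73 N; in level flight L = W.
q = ½ρv² = ½ × 1.25 × 13.5² = 113.9 Pa.
CL = W/(q·S) = 168.73 / (113.9 × 1.11) = 1.335.

CL = 1.33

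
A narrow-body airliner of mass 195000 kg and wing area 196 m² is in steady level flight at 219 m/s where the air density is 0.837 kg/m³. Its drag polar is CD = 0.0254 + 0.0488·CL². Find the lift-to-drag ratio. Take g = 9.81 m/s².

In steady level flight, lift balances weight: W = mg = 195000 × 9.81 = 1.913×10^6 N.
Dynamic pressure q = 0.5 × 0.837 × 219² = 20070 Pa.
Required CL = L/(qS) = 1.913×10^6/(20070·196) = 0.4863.
CD = 0.0254 + 0.0488 × 0.4863² = 0.03694.
L/D = CL/CD = 0.4863 / 0.03694 = 13.2

L/D = 13.2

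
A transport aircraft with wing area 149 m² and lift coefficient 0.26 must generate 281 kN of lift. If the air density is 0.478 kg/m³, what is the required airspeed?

L = ½ρv²S·CL ⇒ v = √(2L/(ρ·S·CL))
v = √(2 × 2.81×10^5 / (0.478 × 149 × 0.26)) = √30350 = 174 m/s

v = 174 m/s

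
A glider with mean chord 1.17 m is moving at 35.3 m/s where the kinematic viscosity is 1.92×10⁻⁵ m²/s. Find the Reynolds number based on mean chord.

Re = 2.15×10^6

Re = v·c/ν = 35.3 × 1.17 / (1.92×10⁻⁵) = 2.15×10^6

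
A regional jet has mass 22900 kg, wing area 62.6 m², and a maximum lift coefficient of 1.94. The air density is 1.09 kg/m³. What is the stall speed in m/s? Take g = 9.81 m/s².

V_stall = 58.3 m/s

At stall, lift equals weight: L = W = m·g = 22900 × 9.81 = 2.246×10^5 N.
From L = ½ρV²S·CL,max = W: V_stall = √(2W/(ρSCL,max)) = √(2·2.246×10^5/(1.09·62.6·1.94))
V_stall = √3394 = 58.3 m/s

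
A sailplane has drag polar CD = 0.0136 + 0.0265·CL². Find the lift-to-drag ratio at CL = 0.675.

L/D = 26.3

CD = 0.0136 + 0.0265 × 0.675² = 0.02567
L/D = CL/CD = 0.675 / 0.02567 = 26.3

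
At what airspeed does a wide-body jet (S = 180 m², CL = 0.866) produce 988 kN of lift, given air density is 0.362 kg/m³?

v = 187 m/s

L = ½ρv²S·CL ⇒ v = √(2L/(ρ·S·CL))
v = √(2 × 9.88×10^5 / (0.362 × 180 × 0.866)) = √35020 = 187 m/s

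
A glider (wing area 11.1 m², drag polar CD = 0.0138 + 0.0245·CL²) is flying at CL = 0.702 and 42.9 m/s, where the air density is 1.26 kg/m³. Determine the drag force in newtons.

CD = 0.0138 + 0.0245 × 0.702² = 0.02587
D = ½ρv²S·CD = ½ × 1.26 × 42.9² × 11.1 × 0.02587 = 333 N

D = 333 N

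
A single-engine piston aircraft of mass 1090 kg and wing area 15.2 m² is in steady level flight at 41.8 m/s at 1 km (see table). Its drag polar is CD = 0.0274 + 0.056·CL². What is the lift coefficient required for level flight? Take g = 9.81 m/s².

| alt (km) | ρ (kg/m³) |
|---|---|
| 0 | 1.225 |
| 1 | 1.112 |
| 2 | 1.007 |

CL = 0.724

At 1 km, from the table: ρ = 1.112 kg/m³.
Level flight ⇒ L = W = m·g = 1090 × 9.81 = 10693 N.
Dynamic pressure q = 0.5 × 1.112 × 41.8² = 971.5 Pa.
CL = 2W/(ρv²S) = 2×10693/(1.112×41.8²×15.2) = 0.7241.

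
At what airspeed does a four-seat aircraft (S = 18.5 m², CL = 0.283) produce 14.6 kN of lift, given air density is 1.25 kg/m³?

L = ½ρv²S·CL ⇒ v = √(2L/(ρ·S·CL))
v = √(2 × 14600 / (1.25 × 18.5 × 0.283)) = √4462 = 66.8 m/s

v = 66.8 m/s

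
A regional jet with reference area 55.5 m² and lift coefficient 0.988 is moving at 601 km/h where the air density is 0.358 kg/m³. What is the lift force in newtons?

L = 2.74×10^5 N

Convert speed: v = 601 km/h ÷ 3.6 = 166.9 m/s.
L = ½ρv²S·CL = ½ × 0.358 × 166.9² × 55.5 × 0.988 = 2.74×10^5 N ≈ 274 kN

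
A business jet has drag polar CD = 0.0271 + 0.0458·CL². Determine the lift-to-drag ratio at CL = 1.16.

CD = 0.0271 + 0.0458 × 1.16² = 0.08873
L/D = CL/CD = 1.16 / 0.08873 = 13.1

L/D = 13.1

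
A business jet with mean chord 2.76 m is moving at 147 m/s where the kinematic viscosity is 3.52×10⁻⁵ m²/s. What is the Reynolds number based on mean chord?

Re = v·c/ν = 147 × 2.76 / (3.52×10⁻⁵) = 1.15×10^7

Re = 1.15×10^7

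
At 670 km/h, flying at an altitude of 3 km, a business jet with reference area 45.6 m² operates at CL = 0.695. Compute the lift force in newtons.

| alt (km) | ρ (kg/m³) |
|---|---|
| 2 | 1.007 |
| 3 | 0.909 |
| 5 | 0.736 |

At 3 km, from the table: ρ = 0.909 kg/m³.
Convert speed: v = 670 km/h ÷ 3.6 = 186.1 m/s.
L = ½ρv²S·CL = ½ × 0.909 × 186.1² × 45.6 × 0.695 = 4.99×10^5 N ≈ 499 kN

L = 4.99×10^5 N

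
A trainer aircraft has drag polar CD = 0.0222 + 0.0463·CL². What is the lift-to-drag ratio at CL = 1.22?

CD = 0.0222 + 0.0463 × 1.22² = 0.09111
L/D = CL/CD = 1.22 / 0.09111 = 13.4

L/D = 13.4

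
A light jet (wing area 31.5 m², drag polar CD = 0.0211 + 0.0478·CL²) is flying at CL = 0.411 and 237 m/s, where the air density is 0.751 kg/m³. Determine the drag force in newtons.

D = 19400 N

CD = 0.0211 + 0.0478 × 0.411² = 0.02917
D = ½ρv²S·CD = ½ × 0.751 × 237² × 31.5 × 0.02917 = 19400 N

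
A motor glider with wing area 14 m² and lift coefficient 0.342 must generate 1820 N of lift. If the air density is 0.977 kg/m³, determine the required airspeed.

v = 27.9 m/s

L = ½ρv²S·CL ⇒ v = √(2L/(ρ·S·CL))
v = √(2 × 1820 / (0.977 × 14 × 0.342)) = √778.1 = 27.9 m/s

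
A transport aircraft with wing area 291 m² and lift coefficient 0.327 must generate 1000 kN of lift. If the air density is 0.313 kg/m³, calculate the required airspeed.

L = ½ρv²S·CL ⇒ v = √(2L/(ρ·S·CL))
v = √(2 × 1×10^6 / (0.313 × 291 × 0.327)) = √67150 = 259 m/s

v = 259 m/s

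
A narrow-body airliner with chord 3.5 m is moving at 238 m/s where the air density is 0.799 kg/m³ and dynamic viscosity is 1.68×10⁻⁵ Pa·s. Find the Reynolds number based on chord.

Re = 3.96×10^7

Re = ρ·v·c/μ = 0.799 × 238 × 3.5 / (1.68×10⁻⁵) = 3.96×10^7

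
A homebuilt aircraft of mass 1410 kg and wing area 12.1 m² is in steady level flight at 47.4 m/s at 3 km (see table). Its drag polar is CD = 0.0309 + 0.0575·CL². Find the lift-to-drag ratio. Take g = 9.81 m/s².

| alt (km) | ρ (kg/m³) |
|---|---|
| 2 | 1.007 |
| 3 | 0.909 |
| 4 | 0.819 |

L/D = 10.9

At 3 km, from the table: ρ = 0.909 kg/m³.
In steady level flight, lift balances weight: W = mg = 1410 × 9.81 = 13832 N.
Dynamic pressure q = 0.5 × 0.909 × 47.4² = 1021 Pa.
Required CL = L/(qS) = 13832/(1021·12.1) = 1.119.
CD = 0.0309 + 0.0575 × 1.119² = 0.103.
L/D = CL/CD = 1.119 / 0.103 = 10.9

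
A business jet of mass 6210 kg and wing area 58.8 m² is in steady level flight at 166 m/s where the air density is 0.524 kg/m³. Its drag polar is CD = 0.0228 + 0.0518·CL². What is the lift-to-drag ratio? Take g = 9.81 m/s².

L/D = 6.01

Level flight ⇒ L = W = m·g = 6210 × 9.81 = 60920 N.
q = ½ρv² = ½ × 0.524 × 166² = 7220 Pa.
CL = 2W/(ρv²S) = 2×60920/(0.524×166²×58.8) = 0.1435.
CD = 0.0228 + 0.0518 × 0.1435² = 0.02387.
L/D = CL/CD = 0.1435 / 0.02387 = 6.01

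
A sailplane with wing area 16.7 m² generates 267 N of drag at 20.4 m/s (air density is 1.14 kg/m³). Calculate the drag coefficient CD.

From D = ½ρv²S·CD, rearranging gives CD = 2D/(ρv²S).
CD = 2 × 267 / (1.14 × 20.4² × 16.7) = 0.0674

CD = 0.0674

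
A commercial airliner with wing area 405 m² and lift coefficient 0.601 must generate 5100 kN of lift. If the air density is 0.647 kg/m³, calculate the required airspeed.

L = ½ρv²S·CL ⇒ v = √(2L/(ρ·S·CL))
v = √(2 × 5.1×10^6 / (0.647 × 405 × 0.601)) = √64770 = 254 m/s

v = 254 m/s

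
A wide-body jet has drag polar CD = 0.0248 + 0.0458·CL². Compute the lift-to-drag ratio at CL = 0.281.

CD = 0.0248 + 0.0458 × 0.281² = 0.02842
L/D = CL/CD = 0.281 / 0.02842 = 9.89

L/D = 9.89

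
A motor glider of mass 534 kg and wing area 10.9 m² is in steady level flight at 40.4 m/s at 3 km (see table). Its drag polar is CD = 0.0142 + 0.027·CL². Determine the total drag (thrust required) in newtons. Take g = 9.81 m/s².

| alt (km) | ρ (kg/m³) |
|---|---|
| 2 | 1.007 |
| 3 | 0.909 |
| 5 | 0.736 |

At 3 km, from the table: ρ = 0.909 kg/m³.
Level flight ⇒ L = W = m·g = 534 × 9.81 = 5238.5 N.
Dynamic pressure q = 0.5 × 0.909 × 40.4² = 741.8 Pa.
CL = 2W/(ρv²S) = 2×5238.5/(0.909×40.4²×10.9) = 0.6479.
CD = 0.0142 + 0.027 × 0.6479² = 0.02553.
D = q·S·CD = 741.8 × 10.9 × 0.02553 = 206.5 N

D = 206 N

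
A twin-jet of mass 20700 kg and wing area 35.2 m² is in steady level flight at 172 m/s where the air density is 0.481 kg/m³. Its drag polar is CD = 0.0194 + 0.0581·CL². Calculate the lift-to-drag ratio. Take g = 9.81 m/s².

Level flight ⇒ L = W = m·g = 20700 × 9.81 = 2.0307×10^5 N.
q = ½ρv² = ½ × 0.481 × 172² = 7115 Pa.
CL = W/(q·S) = 2.0307×10^5 / (7115 × 35.2) = 0.8108.
CD = 0.0194 + 0.0581 × 0.8108² = 0.0576.
L/D = CL/CD = 0.8108 / 0.0576 = 14.1

L/D = 14.1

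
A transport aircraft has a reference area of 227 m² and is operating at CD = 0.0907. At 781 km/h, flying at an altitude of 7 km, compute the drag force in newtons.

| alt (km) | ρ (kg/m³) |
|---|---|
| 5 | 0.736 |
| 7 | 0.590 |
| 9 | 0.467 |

D = 2.86×10^5 N

At 7 km, from the table: ρ = 0.590 kg/m³.
Convert speed: v = 781 km/h ÷ 3.6 = 216.9 m/s.
Dynamic pressure q = ½ρv² = ½ × 0.59 × 216.9² = 13880 Pa.
D = q·S·CD = 13880 × 227 × 0.0907 = 2.86×10^5 N ≈ 286 kN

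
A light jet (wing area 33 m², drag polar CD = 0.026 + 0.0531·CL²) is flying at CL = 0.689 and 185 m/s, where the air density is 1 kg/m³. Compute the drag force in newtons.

CD = 0.026 + 0.0531 × 0.689² = 0.05121
D = ½ρv²S·CD = ½ × 1 × 185² × 33 × 0.05121 = 28900 N

D = 28900 N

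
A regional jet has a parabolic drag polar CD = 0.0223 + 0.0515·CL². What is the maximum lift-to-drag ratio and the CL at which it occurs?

For CD = CD0 + K·CL², (L/D)max occurs at CL* = √(CD0/K) and equals 1/(2√(K·CD0)).
(L/D)max = 1/(2√(0.0515 × 0.0223)) = 1/(2 × 0.03389) = 14.8
CL* = √(0.0223/0.0515) = 0.658

(L/D)max = 14.8, at CL = 0.658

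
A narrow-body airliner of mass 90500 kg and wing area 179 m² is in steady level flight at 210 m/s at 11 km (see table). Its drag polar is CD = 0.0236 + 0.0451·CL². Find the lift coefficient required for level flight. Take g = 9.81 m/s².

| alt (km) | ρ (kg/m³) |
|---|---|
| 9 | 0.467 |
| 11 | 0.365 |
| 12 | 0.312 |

CL = 0.616

At 11 km, from the table: ρ = 0.365 kg/m³.
In steady level flight, lift balances weight: W = mg = 90500 × 9.81 = 8.878×10^5 N.
Dynamic pressure q = 0.5 × 0.365 × 210² = 8048 Pa.
CL = W/(q·S) = 8.878×10^5 / (8048 × 179) = 0.6163.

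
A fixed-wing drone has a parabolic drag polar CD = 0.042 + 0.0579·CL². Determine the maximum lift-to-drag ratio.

(L/D)max = 10.1

For CD = CD0 + K·CL², (L/D)max occurs at CL* = √(CD0/K) and equals 1/(2√(K·CD0)).
(L/D)max = 1/(2√(0.0579 × 0.042)) = 1/(2 × 0.04931) = 10.1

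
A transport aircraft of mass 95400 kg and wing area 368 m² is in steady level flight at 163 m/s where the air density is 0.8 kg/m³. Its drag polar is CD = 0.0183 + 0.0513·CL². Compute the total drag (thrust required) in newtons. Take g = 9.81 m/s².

D = 83100 N

In steady level flight, lift balances weight: W = mg = 95400 × 9.81 = 9.3587×10^5 N.
Dynamic pressure q = 0.5 × 0.8 × 163² = 10630 Pa.
CL = W/(q·S) = 9.3587×10^5 / (10630 × 368) = 0.2393.
CD = 0.0183 + 0.0513 × 0.2393² = 0.02124.
D = q·S·CD = 10630 × 368 × 0.02124 = 83060 N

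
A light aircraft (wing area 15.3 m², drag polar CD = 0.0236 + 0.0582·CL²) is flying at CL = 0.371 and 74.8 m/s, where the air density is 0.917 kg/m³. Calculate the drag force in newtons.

D = 1240 N

CD = 0.0236 + 0.0582 × 0.371² = 0.03161
D = ½ρv²S·CD = ½ × 0.917 × 74.8² × 15.3 × 0.03161 = 1240 N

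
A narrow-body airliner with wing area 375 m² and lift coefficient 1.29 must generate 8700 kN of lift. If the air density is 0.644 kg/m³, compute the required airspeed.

L = ½ρv²S·CL ⇒ v = √(2L/(ρ·S·CL))
v = √(2 × 8.7×10^6 / (0.644 × 375 × 1.29)) = √55850 = 236 m/s

v = 236 m/s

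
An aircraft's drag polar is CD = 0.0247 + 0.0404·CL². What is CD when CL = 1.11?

CD = 0.0745

CD = 0.0247 + 0.0404 × 1.11² = 0.0247 + 0.04978 = 0.0745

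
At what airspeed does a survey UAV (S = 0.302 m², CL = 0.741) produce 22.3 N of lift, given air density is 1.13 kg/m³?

v = 13.3 m/s

L = ½ρv²S·CL ⇒ v = √(2L/(ρ·S·CL))
v = √(2 × 22.3 / (1.13 × 0.302 × 0.741)) = √176.4 = 13.3 m/s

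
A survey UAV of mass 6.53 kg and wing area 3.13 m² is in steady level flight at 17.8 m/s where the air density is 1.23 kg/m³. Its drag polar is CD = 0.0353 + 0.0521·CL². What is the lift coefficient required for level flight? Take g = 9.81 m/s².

In steady level flight, lift balances weight: W = mg = 6.53 × 9.81 = 64.059 N.
Dynamic pressure q = 0.5 × 1.23 × 17.8² = 194.9 Pa.
Required CL = L/(qS) = 64.059/(194.9·3.13) = 0.105.

CL = 0.105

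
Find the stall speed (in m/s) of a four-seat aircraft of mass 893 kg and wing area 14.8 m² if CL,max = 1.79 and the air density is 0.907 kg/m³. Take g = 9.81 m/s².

V_stall = 27 m/s

At stall, lift equals weight: L = W = m·g = 893 × 9.81 = 8760 N.
From L = ½ρV²S·CL,max = W: V_stall = √(2W/(ρSCL,max)) = √(2·8760/(0.907·14.8·1.79))
V_stall = √729.2 = 27 m/s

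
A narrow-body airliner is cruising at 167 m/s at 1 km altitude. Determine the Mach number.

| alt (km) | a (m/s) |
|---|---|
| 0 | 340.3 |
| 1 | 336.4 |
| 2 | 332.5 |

At 1 km, from the table: a = 336.4 m/s.
M = v/a = 167 / 336.4 = 0.496

M = 0.496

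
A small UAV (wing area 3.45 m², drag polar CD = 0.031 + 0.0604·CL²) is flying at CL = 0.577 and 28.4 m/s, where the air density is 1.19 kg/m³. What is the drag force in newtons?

D = 84.6 N

CD = 0.031 + 0.0604 × 0.577² = 0.05111
D = ½ρv²S·CD = ½ × 1.19 × 28.4² × 3.45 × 0.05111 = 84.6 N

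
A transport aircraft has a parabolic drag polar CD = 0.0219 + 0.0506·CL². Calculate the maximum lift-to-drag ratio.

(L/D)max = 15

For CD = CD0 + K·CL², (L/D)max occurs at CL* = √(CD0/K) and equals 1/(2√(K·CD0)).
(L/D)max = 1/(2√(0.0506 × 0.0219)) = 1/(2 × 0.03329) = 15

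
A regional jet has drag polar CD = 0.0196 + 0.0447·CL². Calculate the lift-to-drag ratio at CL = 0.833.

CD = 0.0196 + 0.0447 × 0.833² = 0.05062
L/D = CL/CD = 0.833 / 0.05062 = 16.5

L/D = 16.5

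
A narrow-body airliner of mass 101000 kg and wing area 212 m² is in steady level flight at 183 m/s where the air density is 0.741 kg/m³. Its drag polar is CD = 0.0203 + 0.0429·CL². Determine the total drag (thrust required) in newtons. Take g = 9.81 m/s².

D = 69400 N

In steady level flight, lift balances weight: W = mg = 101000 × 9.81 = 9.9081×10^5 N.
q = ½ρv² = ½ × 0.741 × 183² = 12410 Pa.
Required CL = L/(qS) = 9.9081×10^5/(12410·212) = 0.3767.
CD = 0.0203 + 0.0429 × 0.3767² = 0.02639.
D = q·S·CD = 12410 × 212 × 0.02639 = 69410 N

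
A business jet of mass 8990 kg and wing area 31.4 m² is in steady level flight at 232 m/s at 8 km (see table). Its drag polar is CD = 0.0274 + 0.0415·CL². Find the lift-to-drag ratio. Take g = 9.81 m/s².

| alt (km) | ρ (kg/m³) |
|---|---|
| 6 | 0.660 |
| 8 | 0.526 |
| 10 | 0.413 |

At 8 km, from the table: ρ = 0.526 kg/m³.
Weight W = mg = 8990 × 9.81 = 88192 N; in level flight L = W.
q = ½ρv² = ½ × 0.526 × 232² = 14160 Pa.
CL = 2W/(ρv²S) = 2×88192/(0.526×232²×31.4) = 0.1984.
CD = 0.0274 + 0.0415 × 0.1984² = 0.02903.
L/D = CL/CD = 0.1984 / 0.02903 = 6.83

L/D = 6.83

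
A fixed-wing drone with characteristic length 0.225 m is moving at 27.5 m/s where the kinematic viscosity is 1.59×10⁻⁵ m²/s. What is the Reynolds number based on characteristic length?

Re = 3.89×10^5

Re = v·c/ν = 27.5 × 0.225 / (1.59×10⁻⁵) = 3.89×10^5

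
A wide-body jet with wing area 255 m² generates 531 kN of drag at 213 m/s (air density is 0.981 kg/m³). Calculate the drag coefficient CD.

From D = ½ρv²S·CD, rearranging gives CD = 2D/(ρv²S).
CD = 2 × 5.31×10^5 / (0.981 × 213² × 255) = 0.0936

CD = 0.0936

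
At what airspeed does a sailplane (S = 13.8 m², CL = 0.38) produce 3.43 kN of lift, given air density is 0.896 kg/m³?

v = 38.2 m/s

L = ½ρv²S·CL ⇒ v = √(2L/(ρ·S·CL))
v = √(2 × 3430 / (0.896 × 13.8 × 0.38)) = √1460 = 38.2 m/s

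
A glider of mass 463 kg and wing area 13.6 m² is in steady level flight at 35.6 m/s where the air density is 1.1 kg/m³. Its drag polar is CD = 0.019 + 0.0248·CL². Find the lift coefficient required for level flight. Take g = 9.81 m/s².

Level flight ⇒ L = W = m·g = 463 × 9.81 = 4542 N.
q = ½ρv² = ½ × 1.1 × 35.6² = 697 Pa.
CL = W/(q·S) = 4542 / (697 × 13.6) = 0.4791.

CL = 0.479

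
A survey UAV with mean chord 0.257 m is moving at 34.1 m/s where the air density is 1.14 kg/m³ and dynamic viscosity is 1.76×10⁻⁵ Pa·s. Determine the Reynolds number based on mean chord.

Re = 5.68×10^5

Re = ρ·v·c/μ = 1.14 × 34.1 × 0.257 / (1.76×10⁻⁵) = 5.68×10^5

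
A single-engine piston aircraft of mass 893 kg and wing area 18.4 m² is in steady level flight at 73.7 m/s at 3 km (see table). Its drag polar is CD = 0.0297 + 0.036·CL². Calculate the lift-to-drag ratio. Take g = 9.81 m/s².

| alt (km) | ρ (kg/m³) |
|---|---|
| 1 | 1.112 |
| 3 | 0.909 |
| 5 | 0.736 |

At 3 km, from the table: ρ = 0.909 kg/m³.
Weight W = mg = 893 × 9.81 = 8760.3 N; in level flight L = W.
Dynamic pressure q = 0.5 × 0.909 × 73.7² = 2469 Pa.
CL = 2W/(ρv²S) = 2×8760.3/(0.909×73.7²×18.4) = 0.1929.
CD = 0.0297 + 0.036 × 0.1929² = 0.03104.
L/D = CL/CD = 0.1929 / 0.03104 = 6.21

L/D = 6.21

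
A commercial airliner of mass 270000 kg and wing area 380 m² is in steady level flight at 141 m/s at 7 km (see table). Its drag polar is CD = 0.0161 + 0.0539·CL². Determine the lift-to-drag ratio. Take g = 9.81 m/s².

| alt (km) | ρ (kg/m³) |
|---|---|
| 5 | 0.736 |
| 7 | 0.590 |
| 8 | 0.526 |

At 7 km, from the table: ρ = 0.590 kg/m³.
Level flight ⇒ L = W = m·g = 270000 × 9.81 = 2.6487×10^6 N.
q = ½ρv² = ½ × 0.59 × 141² = 5865 Pa.
CL = 2W/(ρv²S) = 2×2.6487×10^6/(0.59×141²×380) = 1.188.
CD = 0.0161 + 0.0539 × 1.188² = 0.09223.
L/D = CL/CD = 1.188 / 0.09223 = 12.9

L/D = 12.9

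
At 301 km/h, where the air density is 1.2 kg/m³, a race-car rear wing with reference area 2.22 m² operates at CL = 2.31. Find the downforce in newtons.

Convert speed: v = 301 km/h ÷ 3.6 = 83.61 m/s.
Dynamic pressure q = ½ρv² = ½ × 1.2 × 83.61² = 4194 Pa.
L = q·S·CL = 4194 × 2.22 × 2.31 = 21500 N ≈ 21.5 kN

L = 21500 N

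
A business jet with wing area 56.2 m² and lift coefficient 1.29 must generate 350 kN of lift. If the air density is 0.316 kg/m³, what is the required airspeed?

L = ½ρv²S·CL ⇒ v = √(2L/(ρ·S·CL))
v = √(2 × 3.5×10^5 / (0.316 × 56.2 × 1.29)) = √30560 = 175 m/s

v = 175 m/s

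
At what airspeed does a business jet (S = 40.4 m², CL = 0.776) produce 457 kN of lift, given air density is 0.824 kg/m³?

v = 188 m/s

L = ½ρv²S·CL ⇒ v = √(2L/(ρ·S·CL))
v = √(2 × 4.57×10^5 / (0.824 × 40.4 × 0.776)) = √35380 = 188 m/s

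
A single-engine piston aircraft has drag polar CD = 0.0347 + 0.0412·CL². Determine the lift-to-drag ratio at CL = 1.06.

L/D = 13.1

CD = 0.0347 + 0.0412 × 1.06² = 0.08099
L/D = CL/CD = 1.06 / 0.08099 = 13.1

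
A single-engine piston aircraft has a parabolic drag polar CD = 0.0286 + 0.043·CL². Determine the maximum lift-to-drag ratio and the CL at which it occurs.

(L/D)max = 14.3, at CL = 0.816

For CD = CD0 + K·CL², (L/D)max occurs at CL* = √(CD0/K) and equals 1/(2√(K·CD0)).
(L/D)max = 1/(2√(0.043 × 0.0286)) = 1/(2 × 0.03507) = 14.3
CL* = √(0.0286/0.043) = 0.816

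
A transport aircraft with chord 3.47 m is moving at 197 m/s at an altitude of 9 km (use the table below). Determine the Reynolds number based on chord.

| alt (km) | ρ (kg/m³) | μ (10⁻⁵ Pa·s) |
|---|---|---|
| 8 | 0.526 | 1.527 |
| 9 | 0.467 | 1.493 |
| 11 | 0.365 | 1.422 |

At 9 km, from the table: ρ = 0.467 kg/m³, μ = 1.493×10⁻⁵ Pa·s.
Re = ρ·v·c/μ = 0.467 × 197 × 3.47 / (1.493×10⁻⁵) = 2.14×10^7

Re = 2.14×10^7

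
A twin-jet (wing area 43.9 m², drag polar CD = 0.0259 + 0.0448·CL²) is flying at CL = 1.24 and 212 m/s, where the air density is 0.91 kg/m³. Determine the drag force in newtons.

D = 85100 N

CD = 0.0259 + 0.0448 × 1.24² = 0.09478
D = ½ρv²S·CD = ½ × 0.91 × 212² × 43.9 × 0.09478 = 85100 N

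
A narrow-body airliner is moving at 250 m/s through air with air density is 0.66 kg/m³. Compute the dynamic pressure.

q = 20600 Pa

q = ½ρv² = ½ × 0.66 × 250² = 20600 Pa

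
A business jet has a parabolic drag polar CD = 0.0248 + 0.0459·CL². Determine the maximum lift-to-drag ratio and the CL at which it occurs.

For CD = CD0 + K·CL², (L/D)max occurs at CL* = √(CD0/K) and equals 1/(2√(K·CD0)).
(L/D)max = 1/(2√(0.0459 × 0.0248)) = 1/(2 × 0.03374) = 14.8
CL* = √(0.0248/0.0459) = 0.735

(L/D)max = 14.8, at CL = 0.735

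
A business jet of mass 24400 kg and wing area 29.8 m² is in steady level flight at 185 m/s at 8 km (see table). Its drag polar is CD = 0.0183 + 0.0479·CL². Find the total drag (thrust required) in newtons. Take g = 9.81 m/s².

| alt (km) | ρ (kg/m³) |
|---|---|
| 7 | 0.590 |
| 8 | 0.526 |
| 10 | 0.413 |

At 8 km, from the table: ρ = 0.526 kg/m³.
Level flight ⇒ L = W = m·g = 24400 × 9.81 = 2.3936×10^5 N.
Dynamic pressure q = 0.5 × 0.526 × 185² = 9001 Pa.
CL = 2W/(ρv²S) = 2×2.3936×10^5/(0.526×185²×29.8) = 0.8924.
CD = 0.0183 + 0.0479 × 0.8924² = 0.05644.
D = q·S·CD = 9001 × 29.8 × 0.05644 = 15140 N

D = 15100 N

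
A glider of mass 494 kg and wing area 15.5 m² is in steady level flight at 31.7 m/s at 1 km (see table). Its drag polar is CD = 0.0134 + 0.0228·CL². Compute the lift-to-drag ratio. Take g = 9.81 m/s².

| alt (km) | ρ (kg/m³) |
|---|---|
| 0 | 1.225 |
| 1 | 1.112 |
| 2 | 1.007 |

At 1 km, from the table: ρ = 1.112 kg/m³.
Level flight ⇒ L = W = m·g = 494 × 9.81 = 4846.1 N.
q = ½ρv² = ½ × 1.112 × 31.7² = 558.7 Pa.
CL = W/(q·S) = 4846.1 / (558.7 × 15.5) = 0.5596.
CD = 0.0134 + 0.0228 × 0.5596² = 0.02054.
L/D = CL/CD = 0.5596 / 0.02054 = 27.2

L/D = 27.2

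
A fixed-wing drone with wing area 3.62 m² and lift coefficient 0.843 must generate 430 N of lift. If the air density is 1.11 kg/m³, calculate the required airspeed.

v = 15.9 m/s

L = ½ρv²S·CL ⇒ v = √(2L/(ρ·S·CL))
v = √(2 × 430 / (1.11 × 3.62 × 0.843)) = √253.9 = 15.9 m/s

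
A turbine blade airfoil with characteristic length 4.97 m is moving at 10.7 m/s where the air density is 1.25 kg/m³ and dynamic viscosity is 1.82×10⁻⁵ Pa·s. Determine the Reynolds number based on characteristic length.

Re = 3.65×10^6

Re = ρ·v·c/μ = 1.25 × 10.7 × 4.97 / (1.82×10⁻⁵) = 3.65×10^6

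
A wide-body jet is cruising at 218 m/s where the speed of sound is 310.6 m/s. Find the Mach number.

M = v/a = 218 / 310.6 = 0.702

M = 0.702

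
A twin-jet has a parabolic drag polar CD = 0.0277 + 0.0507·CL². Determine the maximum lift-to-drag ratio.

(L/D)max = 13.3

For CD = CD0 + K·CL², (L/D)max occurs at CL* = √(CD0/K) and equals 1/(2√(K·CD0)).
(L/D)max = 1/(2√(0.0507 × 0.0277)) = 1/(2 × 0.03748) = 13.3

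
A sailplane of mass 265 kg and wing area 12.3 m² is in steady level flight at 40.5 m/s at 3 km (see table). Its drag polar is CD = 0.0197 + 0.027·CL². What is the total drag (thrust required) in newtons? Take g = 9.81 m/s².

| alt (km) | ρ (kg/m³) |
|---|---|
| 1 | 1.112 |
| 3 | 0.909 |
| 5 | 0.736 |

D = 201 N

At 3 km, from the table: ρ = 0.909 kg/m³.
Weight W = mg = 265 × 9.81 = 2599.7 N; in level flight L = W.
q = ½ρv² = ½ × 0.909 × 40.5² = 745.5 Pa.
Required CL = L/(qS) = 2599.7/(745.5·12.3) = 0.2835.
CD = 0.0197 + 0.027 × 0.2835² = 0.02187.
D = q·S·CD = 745.5 × 12.3 × 0.02187 = 200.5 N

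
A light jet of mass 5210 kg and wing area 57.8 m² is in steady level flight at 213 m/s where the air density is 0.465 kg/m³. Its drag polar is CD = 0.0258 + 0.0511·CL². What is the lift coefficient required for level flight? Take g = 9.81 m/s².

Level flight ⇒ L = W = m·g = 5210 × 9.81 = 51110 N.
Dynamic pressure q = 0.5 × 0.465 × 213² = 10550 Pa.
CL = 2W/(ρv²S) = 2×51110/(0.465×213²×57.8) = 0.08383.

CL = 0.0838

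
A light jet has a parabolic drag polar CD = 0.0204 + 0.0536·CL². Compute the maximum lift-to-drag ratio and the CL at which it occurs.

(L/D)max = 15.1, at CL = 0.617

For CD = CD0 + K·CL², (L/D)max occurs at CL* = √(CD0/K) and equals 1/(2√(K·CD0)).
(L/D)max = 1/(2√(0.0536 × 0.0204)) = 1/(2 × 0.03307) = 15.1
CL* = √(0.0204/0.0536) = 0.617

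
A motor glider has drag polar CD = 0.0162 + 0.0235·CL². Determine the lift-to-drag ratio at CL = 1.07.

L/D = 24.8

CD = 0.0162 + 0.0235 × 1.07² = 0.04311
L/D = CL/CD = 1.07 / 0.04311 = 24.8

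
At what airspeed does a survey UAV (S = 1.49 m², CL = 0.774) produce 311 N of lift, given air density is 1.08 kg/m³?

L = ½ρv²S·CL ⇒ v = √(2L/(ρ·S·CL))
v = √(2 × 311 / (1.08 × 1.49 × 0.774)) = √499.4 = 22.3 m/s

v = 22.3 m/s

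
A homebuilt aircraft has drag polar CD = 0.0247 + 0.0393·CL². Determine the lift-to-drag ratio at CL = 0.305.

L/D = 10.8

CD = 0.0247 + 0.0393 × 0.305² = 0.02836
L/D = CL/CD = 0.305 / 0.02836 = 10.8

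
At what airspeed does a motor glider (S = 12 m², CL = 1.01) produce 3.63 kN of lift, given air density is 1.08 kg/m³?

L = ½ρv²S·CL ⇒ v = √(2L/(ρ·S·CL))
v = √(2 × 3630 / (1.08 × 12 × 1.01)) = √554.6 = 23.6 m/s

v = 23.6 m/s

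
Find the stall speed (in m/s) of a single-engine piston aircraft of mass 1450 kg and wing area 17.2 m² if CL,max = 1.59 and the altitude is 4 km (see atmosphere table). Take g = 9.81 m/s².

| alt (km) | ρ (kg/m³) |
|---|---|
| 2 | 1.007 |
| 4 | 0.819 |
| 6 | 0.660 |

V_stall = 35.6 m/s

At 4 km, from the table: ρ = 0.819 kg/m³.
At stall, lift equals weight: L = W = m·g = 1450 × 9.81 = 14220 N.
From L = ½ρV²S·CL,max = W: V_stall = √(2W/(ρSCL,max)) = √(2·14220/(0.819·17.2·1.59))
V_stall = √1270 = 35.6 m/s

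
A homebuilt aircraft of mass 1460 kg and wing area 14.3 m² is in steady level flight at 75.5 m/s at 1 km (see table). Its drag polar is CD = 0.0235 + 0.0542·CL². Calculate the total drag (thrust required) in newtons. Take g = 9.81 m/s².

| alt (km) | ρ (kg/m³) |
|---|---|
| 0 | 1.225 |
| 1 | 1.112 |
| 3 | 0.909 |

At 1 km, from the table: ρ = 1.112 kg/m³.
Weight W = mg = 1460 × 9.81 = 14323 N; in level flight L = W.
q = ½ρv² = ½ × 1.112 × 75.5² = 3169 Pa.
CL = 2W/(ρv²S) = 2×14323/(1.112×75.5²×14.3) = 0.316.
CD = 0.0235 + 0.0542 × 0.316² = 0.02891.
D = q·S·CD = 3169 × 14.3 × 0.02891 = 1310 N

D = 1310 N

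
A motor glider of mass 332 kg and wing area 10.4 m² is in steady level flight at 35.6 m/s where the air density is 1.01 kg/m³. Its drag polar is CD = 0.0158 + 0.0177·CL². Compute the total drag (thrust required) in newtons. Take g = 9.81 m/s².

D = 133 N

In steady level flight, lift balances weight: W = mg = 332 × 9.81 = 3256.9 N.
Dynamic pressure q = 0.5 × 1.01 × 35.6² = 640 Pa.
Required CL = L/(qS) = 3256.9/(640·10.4) = 0.4893.
CD = 0.0158 + 0.0177 × 0.4893² = 0.02004.
D = q·S·CD = 640 × 10.4 × 0.02004 = 133.4 N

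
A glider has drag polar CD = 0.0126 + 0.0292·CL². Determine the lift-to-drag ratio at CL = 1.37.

L/D = 20.3

CD = 0.0126 + 0.0292 × 1.37² = 0.06741
L/D = CL/CD = 1.37 / 0.06741 = 20.3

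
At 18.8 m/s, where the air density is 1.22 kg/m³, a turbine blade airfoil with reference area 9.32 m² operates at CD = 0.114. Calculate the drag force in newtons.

D = ½ρv²S·CD = ½ × 1.22 × 18.8² × 9.32 × 0.114 = 229 N

D = 229 N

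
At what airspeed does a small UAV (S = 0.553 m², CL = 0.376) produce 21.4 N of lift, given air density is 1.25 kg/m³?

L = ½ρv²S·CL ⇒ v = √(2L/(ρ·S·CL))
v = √(2 × 21.4 / (1.25 × 0.553 × 0.376)) = √164.7 = 12.8 m/s

v = 12.8 m/s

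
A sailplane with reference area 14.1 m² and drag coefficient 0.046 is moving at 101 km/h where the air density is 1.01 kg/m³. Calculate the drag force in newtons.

Convert speed: v = 101 km/h ÷ 3.6 = 28.06 m/s.
Dynamic pressure q = ½ρv² = ½ × 1.01 × 28.06² = 397.5 Pa.
D = q·S·CD = 397.5 × 14.1 × 0.046 = 258 N

D = 258 N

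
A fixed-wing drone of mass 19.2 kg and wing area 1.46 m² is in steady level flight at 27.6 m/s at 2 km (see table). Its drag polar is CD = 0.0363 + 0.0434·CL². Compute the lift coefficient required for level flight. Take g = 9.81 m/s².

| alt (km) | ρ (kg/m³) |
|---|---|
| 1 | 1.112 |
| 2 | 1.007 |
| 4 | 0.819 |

CL = 0.336

At 2 km, from the table: ρ = 1.007 kg/m³.
Level flight ⇒ L = W = m·g = 19.2 × 9.81 = 188.35 N.
q = ½ρv² = ½ × 1.007 × 27.6² = 383.5 Pa.
CL = 2W/(ρv²S) = 2×188.35/(1.007×27.6²×1.46) = 0.3364.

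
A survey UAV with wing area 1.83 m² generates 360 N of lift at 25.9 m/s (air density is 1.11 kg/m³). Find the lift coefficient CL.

CL = 0.528

From L = ½ρv²S·CL, rearranging gives CL = 2L/(ρv²S).
CL = 2 × 360 / (1.11 × 25.9² × 1.83) = 0.528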